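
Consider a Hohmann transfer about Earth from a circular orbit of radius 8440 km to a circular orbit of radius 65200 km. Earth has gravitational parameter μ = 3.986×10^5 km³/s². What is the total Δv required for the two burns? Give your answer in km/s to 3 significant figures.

Δv = 3.56 km/s

The Hohmann ellipse has a_t = (r₁ + r₂)/2 = 36820 km.
Circular speed at r₁: v₁ = √(μ/r₁) = √(3.986×10^5/8440) = 6.87223 km/s.
Transfer-orbit speed at r₁ (vis-viva equation): v_p = √[μ(2/r₁ − 1/a_t)] = 9.14491 km/s.
First burn Δv₁ = |v_p − v₁| = 2.27268 km/s.
At r₂, v₂ = √(μ/r₂) = 2.47255 km/s.
Transfer-orbit speed at r₂: v_a = √[μ(2/r₂ − 1/a_t)] = 1.18379 km/s.
Second burn Δv₂ = |v₂ − v_a| = 1.28876 km/s.
Total Δv = Δv₁ + Δv₂ = 3.561 km/s.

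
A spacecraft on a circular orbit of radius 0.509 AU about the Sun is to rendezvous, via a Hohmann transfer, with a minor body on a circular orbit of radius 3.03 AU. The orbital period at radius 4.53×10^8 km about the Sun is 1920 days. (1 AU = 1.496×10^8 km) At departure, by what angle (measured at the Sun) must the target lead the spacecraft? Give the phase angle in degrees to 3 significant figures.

φ = 99.7°

From Kepler's third law T² = 4π²r³/μ at r = 4.53×10^8 km, T = 1920 days = 1920 × 86400 s = 1.65888×10^8 s: μ = 4π²r³/T² = 1.33360×10^11 km³/s².
In km: r₁ = 0.509 × 1.496×10^8 = 7.61464×10^7 km; r₂ = 3.03 × 1.496×10^8 = 4.53288×10^8 km.
The Hohmann ellipse has a_t = (r₁ + r₂)/2 = 2.647172×10^8 km.
The half-period of the transfer ellipse is t = π√(a_t³/μ) = 3.705×10^7 s.
The target's mean motion on its circular orbit is ω₂ = √(μ/r₂³) = 3.784×10^-8 rad/s.
Angle swept by the target during transfer: ω₂·t = 1.402 rad = 80.33°.
Arrival is 180° from departure on the ellipse, so φ = 180° − 80.33° = 99.7°.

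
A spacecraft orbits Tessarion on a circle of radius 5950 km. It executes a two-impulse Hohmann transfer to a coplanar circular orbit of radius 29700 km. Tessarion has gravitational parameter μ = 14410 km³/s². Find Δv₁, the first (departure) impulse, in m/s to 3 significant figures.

Semi-major axis of the transfer orbit: a_t = (5950 + 29700)/2 = 17825 km.
Circular speed at r = 5950 km: v_c = √(μ/r) = 1.5562 km/s.
Vis-viva on the transfer ellipse at r = 5950 km gives v_t = √[μ(2/r − 1/a_t)] = 2.0088 km/s.
Δv₁ = |v_t − v_c| = |2.0088 − 1.5562| = 0.4526 km/s.

Δv₁ = 453 m/s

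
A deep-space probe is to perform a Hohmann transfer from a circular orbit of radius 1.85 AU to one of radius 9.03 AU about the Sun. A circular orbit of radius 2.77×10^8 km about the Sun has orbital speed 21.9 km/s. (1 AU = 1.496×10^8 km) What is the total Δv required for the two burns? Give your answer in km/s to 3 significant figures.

Δv = 10.5 km/s

From the circular-orbit relation v² = μ/r at r = 2.77×10^8 km: μ = v²r = (21.9)² × 2.77×10^8 = 1.32852×10^11 km³/s².
In km: r₁ = 1.85 × 1.496×10^8 = 2.7676×10^8 km; r₂ = 9.03 × 1.496×10^8 = 1.350888×10^9 km.
The Hohmann ellipse has a_t = (r₁ + r₂)/2 = 8.13824×10^8 km.
At r₁ the circular-orbit speed is v₁ = √(μ/r₁) = 21.9095 km/s.
Transfer-orbit speed at r₁ (vis-viva equation): v_p = √[μ(2/r₁ − 1/a_t)] = 28.2278 km/s.
First burn Δv₁ = |v_p − v₁| = 6.318 km/s.
Circular speed at r₂: v₂ = √(μ/r₂) = 9.917 km/s.
Transfer-orbit speed at r₂: v_a = √[μ(2/r₂ − 1/a_t)] = 5.783 km/s.
Second burn Δv₂ = |v₂ − v_a| = 4.134 km/s.
Δv = Δv₁ + Δv₂ = 6.318 + 4.134 = 10.45 km/s.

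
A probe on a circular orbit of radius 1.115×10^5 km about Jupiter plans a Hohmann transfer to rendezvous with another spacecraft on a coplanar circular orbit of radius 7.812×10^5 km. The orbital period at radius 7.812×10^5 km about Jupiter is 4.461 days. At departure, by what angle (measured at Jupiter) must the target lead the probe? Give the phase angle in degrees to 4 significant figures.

From Kepler's third law T² = 4π²r³/μ at r = 7.812×10^5 km, T = 4.461 days = 4.461 × 86400 s = 3.854304×10^5 s: μ = 4π²r³/T² = 1.26694×10^8 km³/s².
Transfer-ellipse semi-major axis a_t = (r₁ + r₂)/2 = (1.115×10^5 + 7.812×10^5)/2 = 4.4635×10^5 km.
The half-period of the transfer ellipse is t = π√(a_t³/μ) = 83231 s.
Target angular speed ω₂ = √(μ/r₂³) = 1.6302×10^-5 rad/s.
Angle swept by the target during transfer: ω₂·t = 1.3568 rad = 77.74°.
Arrival is 180° from departure on the ellipse, so φ = 180° − 77.74° = 102.3°.

φ = 102.3°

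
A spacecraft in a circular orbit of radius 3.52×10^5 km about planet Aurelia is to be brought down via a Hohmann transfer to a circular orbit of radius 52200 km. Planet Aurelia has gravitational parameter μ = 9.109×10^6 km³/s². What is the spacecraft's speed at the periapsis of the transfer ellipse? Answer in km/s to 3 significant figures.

v = 17.4 km/s

The Hohmann ellipse has a_t = (r₁ + r₂)/2 = 2.021×10^5 km.
The periapsis of the transfer ellipse is at r = 52200 km.
Applying v² = μ(2/r − 1/a_t): v = 17.43 km/s.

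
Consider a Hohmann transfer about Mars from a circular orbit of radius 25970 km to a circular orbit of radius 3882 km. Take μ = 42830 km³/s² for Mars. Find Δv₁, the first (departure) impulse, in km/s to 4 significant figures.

Δv₁ = 0.6293 km/s

Semi-major axis of the transfer orbit: a_t = (25970 + 3882)/2 = 14926 km.
On the circular orbit at r = 25970 km, v_c = √(μ/r) = 1.2842 km/s.
Transfer-orbit speed at the same r (vis-viva, a = a_t): v_t = √[μ(2/r − 1/a_t)] = 0.65493 km/s.
Δv₁ = |v_t − v_c| = |0.65493 − 1.2842| = 0.6293 km/s.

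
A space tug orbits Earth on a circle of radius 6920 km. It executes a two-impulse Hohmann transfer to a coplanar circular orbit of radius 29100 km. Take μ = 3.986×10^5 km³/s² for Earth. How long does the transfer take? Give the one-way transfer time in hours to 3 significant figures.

t = 3.34 hours

Semi-major axis of the transfer orbit: a_t = (6920 + 29100)/2 = 18010 km.
By Kepler's third law the transfer-orbit period is T = 2π√(a_t³/μ), so t = T/2 = 12030 s.
Converting: 12030 s ÷ 3600 s/hour = 3.34 hours.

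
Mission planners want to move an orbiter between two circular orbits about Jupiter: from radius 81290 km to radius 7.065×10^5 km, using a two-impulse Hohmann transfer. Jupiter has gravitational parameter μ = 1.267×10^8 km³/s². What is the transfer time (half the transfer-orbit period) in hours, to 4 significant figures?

Semi-major axis of the transfer orbit: a_t = (81290 + 7.065×10^5)/2 = 3.93895×10^5 km.
By Kepler's third law the transfer-orbit period is T = 2π√(a_t³/μ), so t = T/2 = 69000 s.
Converting: 69000 s ÷ 3600 s/hour = 19.17 hours.

t = 19.17 hours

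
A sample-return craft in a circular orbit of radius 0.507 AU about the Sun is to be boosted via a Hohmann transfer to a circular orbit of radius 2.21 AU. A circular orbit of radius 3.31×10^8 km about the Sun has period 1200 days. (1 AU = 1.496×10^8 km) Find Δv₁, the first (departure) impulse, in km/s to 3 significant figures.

Δv₁ = 11.5 km/s

From Kepler's third law T² = 4π²r³/μ at r = 3.31×10^8 km, T = 1200 days = 1200 × 86400 s = 1.0368×10^8 s: μ = 4π²r³/T² = 1.33185×10^11 km³/s².
In km: r₁ = 0.507 × 1.496×10^8 = 7.58472×10^7 km; r₂ = 2.21 × 1.496×10^8 = 3.30616×10^8 km.
The Hohmann ellipse has a_t = (r₁ + r₂)/2 = 2.032316×10^8 km.
On the circular orbit at r = 7.58472×10^7 km, v_c = √(μ/r) = 41.904 km/s.
Vis-viva on the transfer ellipse at r = 7.58472×10^7 km gives v_t = √[μ(2/r − 1/a_t)] = 53.447 km/s.
Δv₁ = |v_t − v_c| = |53.447 − 41.904| = 11.54 km/s.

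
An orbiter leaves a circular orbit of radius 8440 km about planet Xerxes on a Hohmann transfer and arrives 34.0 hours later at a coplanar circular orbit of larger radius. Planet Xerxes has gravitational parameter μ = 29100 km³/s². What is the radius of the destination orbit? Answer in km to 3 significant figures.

Transfer time t = 34.0 hours = 1.224×10^5 s, and t = π√(a_t³/μ).
So a_t = (μ t²/π²)^(1/3) = (29100 × (1.224×10^5)² / π²)^(1/3) = 35350 km.
Since a_t = (r₁ + r₂)/2, r₂ = 2a_t − r₁ = 2×35350 − 8440 = 62260 km.

r₂ = 62300 km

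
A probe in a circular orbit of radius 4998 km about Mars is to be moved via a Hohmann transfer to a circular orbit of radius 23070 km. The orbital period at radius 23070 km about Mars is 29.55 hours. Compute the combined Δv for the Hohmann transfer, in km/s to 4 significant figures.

From Kepler's third law T² = 4π²r³/μ at r = 23070 km, T = 29.55 hours = 29.55 × 3600 s = 1.0638×10^5 s: μ = 4π²r³/T² = 42833.4 km³/s².
The Hohmann ellipse has a_t = (r₁ + r₂)/2 = 14034 km.
At r₁ the circular-orbit speed is v₁ = √(μ/r₁) = 2.9275 km/s.
On the transfer ellipse at r₁, v² = μ(2/r − 1/a) gives v_p = √[μ(2/r₁ − 1/a_t)] = 3.7534 km/s.
First burn Δv₁ = |v_p − v₁| = 0.8259 km/s.
At r₂, v₂ = √(μ/r₂) = 1.3626 km/s.
Transfer-orbit speed at r₂: v_a = √[μ(2/r₂ − 1/a_t)] = 0.81316 km/s.
Second burn Δv₂ = |v₂ − v_a| = 0.5494 km/s.
Δv = Δv₁ + Δv₂ = 0.8259 + 0.5494 = 1.375 km/s.

Δv = 1.375 km/s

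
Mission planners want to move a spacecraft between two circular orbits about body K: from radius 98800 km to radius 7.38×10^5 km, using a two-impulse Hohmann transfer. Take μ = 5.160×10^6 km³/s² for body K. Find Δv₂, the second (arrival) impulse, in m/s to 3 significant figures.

Δv₂ = 1360 m/s

The Hohmann ellipse has a_t = (r₁ + r₂)/2 = 4.184×10^5 km.
Circular speed at r = 7.380×10^5 km: v_c = √(μ/r) = 2.644 km/s.
Vis-viva on the transfer ellipse at r = 7.380×10^5 km gives v_t = √[μ(2/r − 1/a_t)] = 1.285 km/s.
Δv₂ = |v_t − v_c| = |1.285 − 2.644| = 1.359 km/s.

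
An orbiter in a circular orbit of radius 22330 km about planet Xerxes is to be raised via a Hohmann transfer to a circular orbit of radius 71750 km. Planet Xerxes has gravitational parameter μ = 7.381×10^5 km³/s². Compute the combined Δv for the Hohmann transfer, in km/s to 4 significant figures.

Δv = 2.349 km/s

Semi-major axis of the transfer orbit: a_t = (22330 + 71750)/2 = 47040 km.
Circular speed at r₁: v₁ = √(μ/r₁) = √(7.381×10^5/22330) = 5.7493 km/s.
On the transfer ellipse at r₁, vis-viva gives v_p = √[μ(2/r₁ − 1/a_t)] = 7.1005 km/s.
First burn Δv₁ = |v_p − v₁| = 1.3512 km/s.
At r₂, v₂ = √(μ/r₂) = 3.20735 km/s.
Transfer-orbit speed at r₂: v_a = √[μ(2/r₂ − 1/a_t)] = 2.20982 km/s.
Second burn Δv₂ = |v₂ − v_a| = 0.99753 km/s.
Total Δv = Δv₁ + Δv₂ = 2.349 km/s.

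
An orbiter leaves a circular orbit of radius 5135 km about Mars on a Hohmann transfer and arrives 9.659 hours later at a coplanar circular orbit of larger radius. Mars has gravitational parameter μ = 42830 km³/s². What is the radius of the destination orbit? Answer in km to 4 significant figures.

Transfer time t = 9.659 hours = 34772.4 s, and t = π√(a_t³/μ).
So a_t = (μ t²/π²)^(1/3) = (42830 × (34772.4)² / π²)^(1/3) = 17377 km.
Since a_t = (r₁ + r₂)/2, r₂ = 2a_t − r₁ = 2×17377 − 5135 = 29619 km.

r₂ = 29620 km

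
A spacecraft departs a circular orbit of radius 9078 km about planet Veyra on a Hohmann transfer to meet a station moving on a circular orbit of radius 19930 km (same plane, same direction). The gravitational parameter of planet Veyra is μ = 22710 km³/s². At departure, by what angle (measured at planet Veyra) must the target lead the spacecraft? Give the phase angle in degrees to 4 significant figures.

Semi-major axis of the transfer orbit: a_t = (9078 + 19930)/2 = 14504 km.
The half-period of the transfer ellipse is t = π√(a_t³/μ) = 36414 s.
Target angular speed ω₂ = √(μ/r₂³) = 5.3561×10^-5 rad/s.
Angle swept by the target during transfer: ω₂·t = 1.9504 rad = 111.75°.
The spacecraft traverses 180° on the transfer ellipse, so the target must lead by 180° − 111.75° = 68.25°.

φ = 68.25°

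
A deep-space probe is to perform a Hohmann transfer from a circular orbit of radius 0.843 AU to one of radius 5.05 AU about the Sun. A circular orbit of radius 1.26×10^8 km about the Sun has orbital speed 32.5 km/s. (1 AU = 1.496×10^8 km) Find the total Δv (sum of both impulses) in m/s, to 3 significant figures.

Δv = 16200 m/s

From the circular-orbit relation v² = μ/r at r = 1.26×10^8 km: μ = v²r = (32.5)² × 1.26×10^8 = 1.33088×10^11 km³/s².
In km: r₁ = 0.843 × 1.496×10^8 = 1.261128×10^8 km; r₂ = 5.05 × 1.496×10^8 = 7.5548×10^8 km.
Transfer-ellipse semi-major axis a_t = (r₁ + r₂)/2 = (1.261128×10^8 + 7.5548×10^8)/2 = 4.407964×10^8 km.
At r₁ the circular-orbit speed is v₁ = √(μ/r₁) = 32.4855 km/s.
On the transfer ellipse at r₁, v² = μ(2/r − 1/a) gives v_p = √[μ(2/r₁ − 1/a_t)] = 42.5286 km/s.
First burn Δv₁ = |v_p − v₁| = 10.043 km/s.
At r₂, v₂ = √(μ/r₂) = 13.2726 km/s.
Transfer-orbit speed at r₂: v_a = √[μ(2/r₂ − 1/a_t)] = 7.09934 km/s.
Second burn Δv₂ = |v₂ − v_a| = 6.1733 km/s.
Total Δv = Δv₁ + Δv₂ = 16.22 km/s.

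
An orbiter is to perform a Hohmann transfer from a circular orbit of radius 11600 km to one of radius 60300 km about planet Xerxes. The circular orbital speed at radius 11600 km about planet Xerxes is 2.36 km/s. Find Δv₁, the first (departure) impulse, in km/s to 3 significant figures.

From the circular-orbit relation v² = μ/r at r = 11600 km: μ = v²r = (2.36)² × 11600 = 64607.4 km³/s².
Semi-major axis of the transfer orbit: a_t = (11600 + 60300)/2 = 35950 km.
On the circular orbit at r = 11600 km, v_c = √(μ/r) = 2.3600 km/s.
Transfer-orbit speed at the same r (vis-viva, a = a_t): v_t = √[μ(2/r − 1/a_t)] = 3.0565 km/s.
Δv₁ = |v_t − v_c| = |3.0565 − 2.3600| = 0.6965 km/s.

Δv₁ = 0.696 km/s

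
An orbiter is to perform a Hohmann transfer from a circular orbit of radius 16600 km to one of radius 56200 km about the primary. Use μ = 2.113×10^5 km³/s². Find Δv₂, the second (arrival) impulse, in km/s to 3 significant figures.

The Hohmann ellipse has a_t = (r₁ + r₂)/2 = 36400 km.
On the circular orbit at r = 56200 km, v_c = √(μ/r) = 1.9390 km/s.
Transfer-orbit speed at the same r (vis-viva, a = a_t): v_t = √[μ(2/r − 1/a_t)] = 1.3094 km/s.
Δv₂ = |v_t − v_c| = |1.3094 − 1.9390| = 0.6296 km/s.

Δv₂ = 0.630 km/s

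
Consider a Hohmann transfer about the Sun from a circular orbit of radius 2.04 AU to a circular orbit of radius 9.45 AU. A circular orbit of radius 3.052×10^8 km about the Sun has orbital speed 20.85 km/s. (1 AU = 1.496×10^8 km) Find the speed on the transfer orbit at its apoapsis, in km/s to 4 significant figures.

v = 5.773 km/s

From the circular-orbit relation v² = μ/r at r = 3.052×10^8 km: μ = v²r = (20.85)² × 3.052×10^8 = 1.32677×10^11 km³/s².
In km: r₁ = 2.04 × 1.496×10^8 = 3.05184×10^8 km; r₂ = 9.45 × 1.496×10^8 = 1.41372×10^9 km.
The Hohmann ellipse has a_t = (r₁ + r₂)/2 = 8.59452×10^8 km.
The apoapsis of the transfer ellipse is at r = 1.41372×10^9 km.
From the vis-viva equation, v = √[μ(2/r − 1/a_t)] = 5.773 km/s.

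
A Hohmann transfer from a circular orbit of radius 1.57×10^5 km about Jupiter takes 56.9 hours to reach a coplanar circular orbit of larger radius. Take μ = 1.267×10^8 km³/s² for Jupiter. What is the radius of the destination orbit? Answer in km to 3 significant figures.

Transfer time t = 56.9 hours = 2.0484×10^5 s, and t = π√(a_t³/μ).
So a_t = (μ t²/π²)^(1/3) = (1.267×10^8 × (2.0484×10^5)² / π²)^(1/3) = 8.1365×10^5 km.
Since a_t = (r₁ + r₂)/2, r₂ = 2a_t − r₁ = 2×8.1365×10^5 − 1.570×10^5 = 1.4703×10^6 km.

r₂ = 1.47×10^6 km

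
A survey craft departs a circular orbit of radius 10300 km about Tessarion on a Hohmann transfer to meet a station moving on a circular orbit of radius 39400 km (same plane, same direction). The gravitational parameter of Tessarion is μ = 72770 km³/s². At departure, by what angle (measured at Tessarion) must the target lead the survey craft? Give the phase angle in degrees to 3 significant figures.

φ = 89.8°

Semi-major axis of the transfer orbit: a_t = (10300 + 39400)/2 = 24850 km.
Transfer time t = π√(a_t³/μ) = 45621 s.
Target angular speed ω₂ = √(μ/r₂³) = 3.4493×10^-5 rad/s.
Angle swept by the target during transfer: ω₂·t = 1.5736 rad = 90.16°.
Arrival is 180° from departure on the ellipse, so φ = 180° − 90.16° = 89.8°.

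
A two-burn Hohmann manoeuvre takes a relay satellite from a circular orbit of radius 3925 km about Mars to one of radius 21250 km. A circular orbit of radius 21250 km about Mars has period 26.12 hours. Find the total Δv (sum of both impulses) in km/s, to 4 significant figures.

From Kepler's third law T² = 4π²r³/μ at r = 21250 km, T = 26.12 hours = 26.12 × 3600 s = 94032 s: μ = 4π²r³/T² = 42843.5 km³/s².
The Hohmann ellipse has a_t = (r₁ + r₂)/2 = 12587.5 km.
At r₁ the circular-orbit speed is v₁ = √(μ/r₁) = 3.3038686 km/s.
On the transfer ellipse at r₁, v² = μ(2/r − 1/a) gives v_p = √[μ(2/r₁ − 1/a_t)] = 4.2927193 km/s.
First burn Δv₁ = |v_p − v₁| = 0.9889 km/s.
Circular speed at r₂: v₂ = √(μ/r₂) = 1.4199 km/s.
Transfer-orbit speed at r₂: v_a = √[μ(2/r₂ − 1/a_t)] = 0.79289 km/s.
Second burn Δv₂ = |v₂ − v_a| = 0.6270 km/s.
Total Δv = Δv₁ + Δv₂ = 1.616 km/s.

Δv = 1.616 km/s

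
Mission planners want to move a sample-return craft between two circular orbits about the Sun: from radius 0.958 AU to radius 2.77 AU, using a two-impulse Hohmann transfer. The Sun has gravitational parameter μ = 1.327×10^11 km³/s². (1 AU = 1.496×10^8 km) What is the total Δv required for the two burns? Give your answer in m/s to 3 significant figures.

In km: r₁ = 0.958 × 1.496×10^8 = 1.433168×10^8 km; r₂ = 2.77 × 1.496×10^8 = 4.14392×10^8 km.
Semi-major axis of the transfer orbit: a_t = (1.433168×10^8 + 4.14392×10^8)/2 = 2.788544×10^8 km.
At r₁ the circular-orbit speed is v₁ = √(μ/r₁) = 30.429 km/s.
Transfer-orbit speed at r₁ (vis-viva): v_p = √[μ(2/r₁ − 1/a_t)] = 37.094 km/s.
First burn Δv₁ = |v_p − v₁| = 6.665 km/s.
Circular speed at r₂: v₂ = √(μ/r₂) = 17.895 km/s.
Transfer-orbit speed at r₂: v_a = √[μ(2/r₂ − 1/a_t)] = 12.829 km/s.
Second burn Δv₂ = |v₂ − v_a| = 5.066 km/s.
Total Δv = Δv₁ + Δv₂ = 11.73 km/s.

Δv = 11700 m/s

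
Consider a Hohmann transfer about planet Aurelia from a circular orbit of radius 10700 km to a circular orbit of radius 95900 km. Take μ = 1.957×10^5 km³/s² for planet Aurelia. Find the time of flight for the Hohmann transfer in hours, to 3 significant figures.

t = 24.3 hours

Transfer-ellipse semi-major axis a_t = (r₁ + r₂)/2 = (10700 + 95900)/2 = 53300 km.
Transfer time t = π√(a_t³/μ) = π√((53300)³ / 1.957×10^5) = 87390 s.
Converting: 87390 s ÷ 3600 s/hour = 24.3 hours.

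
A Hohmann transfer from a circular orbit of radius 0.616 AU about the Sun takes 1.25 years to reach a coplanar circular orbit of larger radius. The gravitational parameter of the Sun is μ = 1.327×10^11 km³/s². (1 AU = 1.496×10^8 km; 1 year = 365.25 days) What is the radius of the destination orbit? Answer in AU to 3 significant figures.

r₂ = 3.07 AU

In km: r₁ = 0.616 × 1.496×10^8 = 9.21536×10^7 km.
Transfer time t = 1.25 years × 365.25 × 86400 s = 3.9447×10^7 s, and t = π√(a_t³/μ).
So a_t = (μ t²/π²)^(1/3) = (1.327×10^11 × (3.9447×10^7)² / π²)^(1/3) = 2.7555×10^8 km.
Since a_t = (r₁ + r₂)/2, r₂ = 2a_t − r₁ = 2×2.7555×10^8 − 9.21536×10^7 = 4.589464×10^8 km.
In AU: r₂ = 4.589464×10^8 / 1.496×10^8 = 3.07 AU.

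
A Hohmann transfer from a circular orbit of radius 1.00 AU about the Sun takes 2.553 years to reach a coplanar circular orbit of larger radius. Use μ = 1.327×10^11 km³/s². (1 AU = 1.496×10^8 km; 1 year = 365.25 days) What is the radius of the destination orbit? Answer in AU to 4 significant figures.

r₂ = 4.930 AU

In km: r₁ = 1.00 × 1.496×10^8 = 1.496×10^8 km.
Transfer time t = 2.553 years × 365.25 × 86400 s = 8.05665528×10^7 s, and t = π√(a_t³/μ).
So a_t = (μ t²/π²)^(1/3) = (1.327×10^11 × (8.05665528×10^7)² / π²)^(1/3) = 4.4357×10^8 km.
Since a_t = (r₁ + r₂)/2, r₂ = 2a_t − r₁ = 2×4.4357×10^8 − 1.496×10^8 = 7.3754×10^8 km.
In AU: r₂ = 7.3754×10^8 / 1.496×10^8 = 4.930 AU.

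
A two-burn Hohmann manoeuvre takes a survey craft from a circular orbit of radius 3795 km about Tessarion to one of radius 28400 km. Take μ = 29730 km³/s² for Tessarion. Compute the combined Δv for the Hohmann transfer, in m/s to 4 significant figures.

Δv = 1445 m/s

Transfer-ellipse semi-major axis a_t = (r₁ + r₂)/2 = (3795 + 28400)/2 = 16097.5 km.
Circular speed at r₁: v₁ = √(μ/r₁) = √(29730/3795) = 2.798927 km/s.
On the transfer ellipse at r₁, vis-viva equation gives v_p = √[μ(2/r₁ − 1/a_t)] = 3.717676 km/s.
First burn Δv₁ = |v_p − v₁| = 0.9187 km/s.
At r₂, v₂ = √(μ/r₂) = 1.02315 km/s.
Transfer-orbit speed at r₂: v_a = √[μ(2/r₂ − 1/a_t)] = 0.496781 km/s.
Second burn Δv₂ = |v₂ − v_a| = 0.5264 km/s.
Total Δv = Δv₁ + Δv₂ = 1.445 km/s.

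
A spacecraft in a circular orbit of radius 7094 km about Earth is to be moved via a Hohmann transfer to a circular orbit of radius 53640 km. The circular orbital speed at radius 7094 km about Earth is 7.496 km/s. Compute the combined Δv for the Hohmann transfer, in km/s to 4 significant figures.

From the circular-orbit relation v² = μ/r at r = 7094 km: μ = v²r = (7.496)² × 7094 = 3.98612×10^5 km³/s².
Semi-major axis of the transfer orbit: a_t = (7094 + 53640)/2 = 30367 km.
Circular speed at r₁: v₁ = √(μ/r₁) = √(3.98612×10^5/7094) = 7.496 km/s.
Transfer-orbit speed at r₁ (v² = μ(2/r − 1/a)): v_p = √[μ(2/r₁ − 1/a_t)] = 9.963 km/s.
First burn Δv₁ = |v_p − v₁| = 2.467 km/s.
At r₂, v₂ = √(μ/r₂) = 2.726 km/s.
Transfer-orbit speed at r₂: v_a = √[μ(2/r₂ − 1/a_t)] = 1.318 km/s.
Second burn Δv₂ = |v₂ − v_a| = 1.408 km/s.
Δv = Δv₁ + Δv₂ = 2.467 + 1.408 = 3.875 km/s.

Δv = 3.875 km/s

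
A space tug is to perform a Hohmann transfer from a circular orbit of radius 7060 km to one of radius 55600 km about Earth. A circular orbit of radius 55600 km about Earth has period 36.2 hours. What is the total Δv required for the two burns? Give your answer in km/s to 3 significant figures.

Δv = 3.91 km/s

From Kepler's third law T² = 4π²r³/μ at r = 55600 km, T = 36.2 hours = 36.2 × 3600 s = 1.3032×10^5 s: μ = 4π²r³/T² = 3.99542×10^5 km³/s².
Semi-major axis of the transfer orbit: a_t = (7060 + 55600)/2 = 31330 km.
At r₁ the circular-orbit speed is v₁ = √(μ/r₁) = 7.5228 km/s.
Transfer-orbit speed at r₁ (vis-viva): v_p = √[μ(2/r₁ − 1/a_t)] = 10.022 km/s.
First burn Δv₁ = |v_p − v₁| = 2.499 km/s.
Circular speed at r₂: v₂ = √(μ/r₂) = 2.681 km/s.
Transfer-orbit speed at r₂: v_a = √[μ(2/r₂ − 1/a_t)] = 1.273 km/s.
Second burn Δv₂ = |v₂ − v_a| = 1.408 km/s.
Total Δv = Δv₁ + Δv₂ = 3.907 km/s.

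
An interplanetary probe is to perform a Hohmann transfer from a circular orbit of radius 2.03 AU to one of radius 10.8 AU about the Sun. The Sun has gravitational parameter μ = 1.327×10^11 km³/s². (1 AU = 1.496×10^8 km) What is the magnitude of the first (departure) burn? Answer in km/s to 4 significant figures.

Δv₁ = 6.219 km/s

In km: r₁ = 2.03 × 1.496×10^8 = 3.03688×10^8 km; r₂ = 10.8 × 1.496×10^8 = 1.61568×10^9 km.
Semi-major axis of the transfer orbit: a_t = (3.03688×10^8 + 1.61568×10^9)/2 = 9.59684×10^8 km.
On the circular orbit at r = 3.03688×10^8 km, v_c = √(μ/r) = 20.904 km/s.
Vis-viva on the transfer ellipse at r = 3.03688×10^8 km gives v_t = √[μ(2/r − 1/a_t)] = 27.123 km/s.
Δv₁ = |v_t − v_c| = |27.123 − 20.904| = 6.219 km/s.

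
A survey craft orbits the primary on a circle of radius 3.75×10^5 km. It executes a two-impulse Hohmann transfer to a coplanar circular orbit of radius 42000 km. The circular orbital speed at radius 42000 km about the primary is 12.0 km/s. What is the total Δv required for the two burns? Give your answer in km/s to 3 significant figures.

Δv = 6.31 km/s

From the circular-orbit relation v² = μ/r at r = 42000 km: μ = v²r = (12.0)² × 42000 = 6.04800×10^6 km³/s².
Semi-major axis of the transfer orbit: a_t = (3.750×10^5 + 42000)/2 = 2.085×10^5 km.
Circular speed at r₁: v₁ = √(μ/r₁) = √(6.04800×10^6/3.750×10^5) = 4.016 km/s.
Transfer-orbit speed at r₁ (vis-viva): v_a = √[μ(2/r₁ − 1/a_t)] = 1.802 km/s.
First burn Δv₁ = |v_a − v₁| = 2.214 km/s.
Circular speed at r₂: v₂ = √(μ/r₂) = 12.000 km/s.
Transfer-orbit speed at r₂: v_p = √[μ(2/r₂ − 1/a_t)] = 16.093 km/s.
Second burn Δv₂ = |v₂ − v_p| = 4.093 km/s.
Δv = Δv₁ + Δv₂ = 2.214 + 4.093 = 6.307 km/s.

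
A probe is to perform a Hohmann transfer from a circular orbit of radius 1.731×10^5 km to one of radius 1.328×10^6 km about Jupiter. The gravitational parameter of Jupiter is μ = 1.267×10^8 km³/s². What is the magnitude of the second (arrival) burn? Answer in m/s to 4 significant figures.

The Hohmann ellipse has a_t = (r₁ + r₂)/2 = 7.5055×10^5 km.
On the circular orbit at r = 1.328×10^6 km, v_c = √(μ/r) = 9.768 km/s.
Vis-viva on the transfer ellipse at r = 1.328×10^6 km gives v_t = √[μ(2/r − 1/a_t)] = 4.691 km/s.
Δv₂ = |v_t − v_c| = |4.691 − 9.768| = 5.077 km/s.

Δv₂ = 5077 m/s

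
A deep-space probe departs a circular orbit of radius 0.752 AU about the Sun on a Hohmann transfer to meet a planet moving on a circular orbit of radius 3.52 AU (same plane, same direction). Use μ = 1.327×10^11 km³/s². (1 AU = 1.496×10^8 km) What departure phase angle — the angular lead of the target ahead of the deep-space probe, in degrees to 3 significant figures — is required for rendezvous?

In km: r₁ = 0.752 × 1.496×10^8 = 1.124992×10^8 km; r₂ = 3.52 × 1.496×10^8 = 5.26592×10^8 km.
Transfer-ellipse semi-major axis a_t = (r₁ + r₂)/2 = (1.124992×10^8 + 5.26592×10^8)/2 = 3.195456×10^8 km.
The half-period of the transfer ellipse is t = π√(a_t³/μ) = 4.92622×10^7 s.
Target angular speed ω₂ = √(μ/r₂³) = 3.01456×10^-8 rad/s.
Angle swept by the target during transfer: ω₂·t = 1.48504 rad = 85.09°.
Arrival is 180° from departure on the ellipse, so φ = 180° − 85.09° = 94.9°.

φ = 94.9°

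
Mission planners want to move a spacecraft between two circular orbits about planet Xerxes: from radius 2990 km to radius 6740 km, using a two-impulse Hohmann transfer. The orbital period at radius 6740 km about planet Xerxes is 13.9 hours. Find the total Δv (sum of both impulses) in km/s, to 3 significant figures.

Δv = 0.408 km/s

From Kepler's third law T² = 4π²r³/μ at r = 6740 km, T = 13.9 hours = 13.9 × 3600 s = 50040 s: μ = 4π²r³/T² = 4827.31 km³/s².
Transfer-ellipse semi-major axis a_t = (r₁ + r₂)/2 = (2990 + 6740)/2 = 4865 km.
Circular speed at r₁: v₁ = √(μ/r₁) = √(4827.31/2990) = 1.270623 km/s.
On the transfer ellipse at r₁, v² = μ(2/r − 1/a) gives v_p = √[μ(2/r₁ − 1/a_t)] = 1.495565 km/s.
First burn Δv₁ = |v_p − v₁| = 0.22494 km/s.
At r₂, v₂ = √(μ/r₂) = 0.846296 km/s.
Transfer-orbit speed at r₂: v_a = √[μ(2/r₂ − 1/a_t)] = 0.663463 km/s.
Second burn Δv₂ = |v₂ − v_a| = 0.18283 km/s.
Δv = Δv₁ + Δv₂ = 0.22494 + 0.18283 = 0.4078 km/s.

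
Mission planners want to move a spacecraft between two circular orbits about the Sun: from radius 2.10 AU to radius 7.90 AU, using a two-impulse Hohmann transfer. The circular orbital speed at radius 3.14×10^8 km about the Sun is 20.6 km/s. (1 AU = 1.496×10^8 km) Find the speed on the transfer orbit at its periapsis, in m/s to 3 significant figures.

v = 25900 m/s

From the circular-orbit relation v² = μ/r at r = 3.14×10^8 km: μ = v²r = (20.6)² × 3.14×10^8 = 1.33249×10^11 km³/s².
In km: r₁ = 2.10 × 1.496×10^8 = 3.1416×10^8 km; r₂ = 7.90 × 1.496×10^8 = 1.18184×10^9 km.
Transfer-ellipse semi-major axis a_t = (r₁ + r₂)/2 = (3.1416×10^8 + 1.18184×10^9)/2 = 7.480×10^8 km.
At periapsis, r = 3.1416×10^8 km.
Vis-viva: v = √[μ(2/r − 1/a_t)] = √[1.33249×10^11 × (2/3.1416×10^8 − 1/7.480×10^8)] = 25.89 km/s.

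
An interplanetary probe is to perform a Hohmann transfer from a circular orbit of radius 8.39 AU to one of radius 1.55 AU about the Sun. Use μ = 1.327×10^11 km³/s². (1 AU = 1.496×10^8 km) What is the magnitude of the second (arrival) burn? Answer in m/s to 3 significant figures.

Δv₂ = 7160 m/s

In km: r₁ = 8.39 × 1.496×10^8 = 1.255144×10^9 km; r₂ = 1.55 × 1.496×10^8 = 2.3188×10^8 km.
Semi-major axis of the transfer orbit: a_t = (1.255144×10^9 + 2.3188×10^8)/2 = 7.43512×10^8 km.
On the circular orbit at r = 2.3188×10^8 km, v_c = √(μ/r) = 23.92235 km/s.
Vis-viva on the transfer ellipse at r = 2.3188×10^8 km gives v_t = √[μ(2/r − 1/a_t)] = 31.08183 km/s.
Δv₂ = |v_t − v_c| = |31.08183 − 23.92235| = 7.159 km/s.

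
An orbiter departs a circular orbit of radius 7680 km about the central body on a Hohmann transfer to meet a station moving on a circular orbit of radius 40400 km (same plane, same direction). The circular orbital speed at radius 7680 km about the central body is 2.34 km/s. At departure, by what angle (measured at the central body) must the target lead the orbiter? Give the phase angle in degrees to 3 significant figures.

φ = 97.4°

From the circular-orbit relation v² = μ/r at r = 7680 km: μ = v²r = (2.34)² × 7680 = 42052.6 km³/s².
Transfer-ellipse semi-major axis a_t = (r₁ + r₂)/2 = (7680 + 40400)/2 = 24040 km.
Transfer time t = π√(a_t³/μ) = 57100 s.
Target angular speed ω₂ = √(μ/r₂³) = 2.525×10^-5 rad/s.
Angle swept by the target during transfer: ω₂·t = 1.442 rad = 82.62°.
Arrival is 180° from departure on the ellipse, so φ = 180° − 82.62° = 97.4°.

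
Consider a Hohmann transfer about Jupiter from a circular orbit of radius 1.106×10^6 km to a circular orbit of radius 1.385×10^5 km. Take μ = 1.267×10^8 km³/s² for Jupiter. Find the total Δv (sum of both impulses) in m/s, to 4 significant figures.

The Hohmann ellipse has a_t = (r₁ + r₂)/2 = 6.2225×10^5 km.
Circular speed at r₁: v₁ = √(μ/r₁) = √(1.267×10^8/1.106×10^6) = 10.7031 km/s.
On the transfer ellipse at r₁, vis-viva gives v_a = √[μ(2/r₁ − 1/a_t)] = 5.04956 km/s.
First burn Δv₁ = |v_a − v₁| = 5.654 km/s.
Circular speed at r₂: v₂ = √(μ/r₂) = 30.246 km/s.
Transfer-orbit speed at r₂: v_p = √[μ(2/r₂ − 1/a_t)] = 40.324 km/s.
Second burn Δv₂ = |v₂ − v_p| = 10.08 km/s.
Total Δv = Δv₁ + Δv₂ = 15.73 km/s.

Δv = 15730 m/s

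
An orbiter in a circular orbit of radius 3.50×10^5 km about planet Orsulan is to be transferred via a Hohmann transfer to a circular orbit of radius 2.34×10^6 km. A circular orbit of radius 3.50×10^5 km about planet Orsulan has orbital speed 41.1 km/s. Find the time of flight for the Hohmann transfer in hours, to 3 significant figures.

t = 56.0 hours

From the circular-orbit relation v² = μ/r at r = 3.50×10^5 km: μ = v²r = (41.1)² × 3.50×10^5 = 5.91224×10^8 km³/s².
Transfer-ellipse semi-major axis a_t = (r₁ + r₂)/2 = (3.500×10^5 + 2.340×10^6)/2 = 1.345×10^6 km.
Transfer time t = π√(a_t³/μ) = π√((1.345×10^6)³ / 5.91224×10^8) = 2.015×10^5 s.
Converting: 2.015×10^5 s ÷ 3600 s/hour = 56.0 hours.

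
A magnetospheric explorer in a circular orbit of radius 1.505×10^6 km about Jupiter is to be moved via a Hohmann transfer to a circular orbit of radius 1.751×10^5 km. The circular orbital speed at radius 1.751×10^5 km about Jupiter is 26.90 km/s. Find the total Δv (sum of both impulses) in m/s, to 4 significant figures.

Δv = 14090 m/s

From the circular-orbit relation v² = μ/r at r = 1.751×10^5 km: μ = v²r = (26.90)² × 1.751×10^5 = 1.26704×10^8 km³/s².
The Hohmann ellipse has a_t = (r₁ + r₂)/2 = 8.4005×10^5 km.
At r₁ the circular-orbit speed is v₁ = √(μ/r₁) = 9.175 km/s.
Transfer-orbit speed at r₁ (v² = μ(2/r − 1/a)): v_a = √[μ(2/r₁ − 1/a_t)] = 4.189 km/s.
First burn Δv₁ = |v_a − v₁| = 4.986 km/s.
At r₂, v₂ = √(μ/r₂) = 26.900 km/s.
Transfer-orbit speed at r₂: v_p = √[μ(2/r₂ − 1/a_t)] = 36.005 km/s.
Second burn Δv₂ = |v₂ − v_p| = 9.105 km/s.
Δv = Δv₁ + Δv₂ = 4.986 + 9.105 = 14.09 km/s.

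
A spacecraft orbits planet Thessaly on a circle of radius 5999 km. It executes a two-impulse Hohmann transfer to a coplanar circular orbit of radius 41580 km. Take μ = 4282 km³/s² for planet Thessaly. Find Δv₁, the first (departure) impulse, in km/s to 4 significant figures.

Δv₁ = 0.2721 km/s

Semi-major axis of the transfer orbit: a_t = (5999 + 41580)/2 = 23789.5 km.
On the circular orbit at r = 5999 km, v_c = √(μ/r) = 0.8449 km/s.
Vis-viva on the transfer ellipse at r = 5999 km gives v_t = √[μ(2/r − 1/a_t)] = 1.117 km/s.
Δv₁ = |v_t − v_c| = |1.117 − 0.8449| = 0.2721 km/s.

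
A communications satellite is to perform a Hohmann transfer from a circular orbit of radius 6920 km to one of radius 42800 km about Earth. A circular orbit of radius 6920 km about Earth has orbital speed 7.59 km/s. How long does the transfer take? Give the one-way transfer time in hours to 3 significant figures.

t = 5.42 hours

From the circular-orbit relation v² = μ/r at r = 6920 km: μ = v²r = (7.59)² × 6920 = 3.98648×10^5 km³/s².
The Hohmann ellipse has a_t = (r₁ + r₂)/2 = 24860 km.
Half the transfer-orbit period gives t = π√(a_t³/μ) = 19500 s.
Converting: 19500 s ÷ 3600 s/hour = 5.42 hours.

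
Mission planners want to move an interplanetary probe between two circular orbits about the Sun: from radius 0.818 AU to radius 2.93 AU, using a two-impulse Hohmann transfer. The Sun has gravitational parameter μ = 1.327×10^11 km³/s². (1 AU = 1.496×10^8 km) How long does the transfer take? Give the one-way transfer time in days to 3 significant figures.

In km: r₁ = 0.818 × 1.496×10^8 = 1.223728×10^8 km; r₂ = 2.93 × 1.496×10^8 = 4.38328×10^8 km.
The Hohmann ellipse has a_t = (r₁ + r₂)/2 = 2.803504×10^8 km.
By Kepler's third law the transfer-orbit period is T = 2π√(a_t³/μ), so t = T/2 = 4.048×10^7 s.
Converting: 4.048×10^7 s ÷ 86400 s/day = 469 days.

t = 469 days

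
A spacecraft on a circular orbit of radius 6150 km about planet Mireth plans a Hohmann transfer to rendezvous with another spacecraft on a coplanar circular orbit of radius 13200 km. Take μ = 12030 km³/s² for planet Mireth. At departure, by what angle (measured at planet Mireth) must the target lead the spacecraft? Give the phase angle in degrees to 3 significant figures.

Transfer-ellipse semi-major axis a_t = (r₁ + r₂)/2 = (6150 + 13200)/2 = 9675 km.
Transfer time t = π√(a_t³/μ) = 27260 s.
Target angular speed ω₂ = √(μ/r₂³) = 7.232×10^-5 rad/s.
Angle swept by the target during transfer: ω₂·t = 1.9714 rad = 113.0°.
Arrival is 180° from departure on the ellipse, so φ = 180° − 113.0° = 67.0°.

φ = 67.0°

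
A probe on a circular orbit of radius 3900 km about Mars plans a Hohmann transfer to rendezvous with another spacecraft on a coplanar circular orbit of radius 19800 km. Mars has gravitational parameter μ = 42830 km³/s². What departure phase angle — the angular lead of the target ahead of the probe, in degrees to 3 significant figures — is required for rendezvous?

φ = 96.7°

Transfer-ellipse semi-major axis a_t = (r₁ + r₂)/2 = (3900 + 19800)/2 = 11850 km.
The half-period of the transfer ellipse is t = π√(a_t³/μ) = 19582 s.
The target's mean motion on its circular orbit is ω₂ = √(μ/r₂³) = 7.4281×10^-5 rad/s.
Angle swept by the target during transfer: ω₂·t = 1.4546 rad = 83.34°.
The probe traverses 180° on the transfer ellipse, so the target must lead by 180° − 83.34° = 96.7°.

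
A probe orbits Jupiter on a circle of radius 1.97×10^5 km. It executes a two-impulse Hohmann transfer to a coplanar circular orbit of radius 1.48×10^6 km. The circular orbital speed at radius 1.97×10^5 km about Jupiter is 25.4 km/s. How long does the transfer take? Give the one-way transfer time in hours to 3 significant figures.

t = 59.4 hours

From the circular-orbit relation v² = μ/r at r = 1.97×10^5 km: μ = v²r = (25.4)² × 1.97×10^5 = 1.27097×10^8 km³/s².
Semi-major axis of the transfer orbit: a_t = (1.970×10^5 + 1.480×10^6)/2 = 8.385×10^5 km.
Half the transfer-orbit period gives t = π√(a_t³/μ) = 2.140×10^5 s.
Converting: 2.140×10^5 s ÷ 3600 s/hour = 59.4 hours.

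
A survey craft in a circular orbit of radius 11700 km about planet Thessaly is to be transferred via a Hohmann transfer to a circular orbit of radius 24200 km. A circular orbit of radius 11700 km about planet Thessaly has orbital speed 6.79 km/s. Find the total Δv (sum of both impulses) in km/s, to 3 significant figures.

Δv = 2.00 km/s

From the circular-orbit relation v² = μ/r at r = 11700 km: μ = v²r = (6.79)² × 11700 = 5.39418×10^5 km³/s².
Transfer-ellipse semi-major axis a_t = (r₁ + r₂)/2 = (11700 + 24200)/2 = 17950 km.
At r₁ the circular-orbit speed is v₁ = √(μ/r₁) = 6.790 km/s.
On the transfer ellipse at r₁, vis-viva gives v_p = √[μ(2/r₁ − 1/a_t)] = 7.884 km/s.
First burn Δv₁ = |v_p − v₁| = 1.094 km/s.
Circular speed at r₂: v₂ = √(μ/r₂) = 4.72123 km/s.
Transfer-orbit speed at r₂: v_a = √[μ(2/r₂ − 1/a_t)] = 3.81167 km/s.
Second burn Δv₂ = |v₂ − v_a| = 0.9096 km/s.
Δv = Δv₁ + Δv₂ = 1.094 + 0.9096 = 2.004 km/s.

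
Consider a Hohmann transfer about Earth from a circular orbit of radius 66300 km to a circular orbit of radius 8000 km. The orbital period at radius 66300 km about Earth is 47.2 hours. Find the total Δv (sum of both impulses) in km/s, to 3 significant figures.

Δv = 3.68 km/s

From Kepler's third law T² = 4π²r³/μ at r = 66300 km, T = 47.2 hours = 47.2 × 3600 s = 1.6992×10^5 s: μ = 4π²r³/T² = 3.98484×10^5 km³/s².
The Hohmann ellipse has a_t = (r₁ + r₂)/2 = 37150 km.
Circular speed at r₁: v₁ = √(μ/r₁) = √(3.98484×10^5/66300) = 2.452 km/s.
On the transfer ellipse at r₁, v² = μ(2/r − 1/a) gives v_a = √[μ(2/r₁ − 1/a_t)] = 1.138 km/s.
First burn Δv₁ = |v_a − v₁| = 1.314 km/s.
At r₂, v₂ = √(μ/r₂) = 7.0577 km/s.
Transfer-orbit speed at r₂: v_p = √[μ(2/r₂ − 1/a_t)] = 9.4284 km/s.
Second burn Δv₂ = |v₂ − v_p| = 2.371 km/s.
Δv = Δv₁ + Δv₂ = 1.314 + 2.371 = 3.685 km/s.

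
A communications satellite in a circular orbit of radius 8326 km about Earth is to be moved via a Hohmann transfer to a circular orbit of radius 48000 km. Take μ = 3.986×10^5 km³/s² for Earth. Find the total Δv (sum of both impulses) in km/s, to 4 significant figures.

Δv = 3.429 km/s

The Hohmann ellipse has a_t = (r₁ + r₂)/2 = 28163 km.
At r₁ the circular-orbit speed is v₁ = √(μ/r₁) = 6.919 km/s.
Transfer-orbit speed at r₁ (v² = μ(2/r − 1/a)): v_p = √[μ(2/r₁ − 1/a_t)] = 9.033 km/s.
First burn Δv₁ = |v_p − v₁| = 2.114 km/s.
At r₂, v₂ = √(μ/r₂) = 2.882 km/s.
Transfer-orbit speed at r₂: v_a = √[μ(2/r₂ − 1/a_t)] = 1.567 km/s.
Second burn Δv₂ = |v₂ − v_a| = 1.315 km/s.
Total Δv = Δv₁ + Δv₂ = 3.429 km/s.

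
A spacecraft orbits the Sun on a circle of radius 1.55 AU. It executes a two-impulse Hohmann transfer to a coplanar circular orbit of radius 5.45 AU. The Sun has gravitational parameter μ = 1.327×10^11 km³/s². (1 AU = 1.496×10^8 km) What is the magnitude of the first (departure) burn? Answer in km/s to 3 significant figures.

Δv₁ = 5.93 km/s

In km: r₁ = 1.55 × 1.496×10^8 = 2.3188×10^8 km; r₂ = 5.45 × 1.496×10^8 = 8.1532×10^8 km.
The Hohmann ellipse has a_t = (r₁ + r₂)/2 = 5.236×10^8 km.
On the circular orbit at r = 2.3188×10^8 km, v_c = √(μ/r) = 23.9223 km/s.
Vis-viva on the transfer ellipse at r = 2.3188×10^8 km gives v_t = √[μ(2/r − 1/a_t)] = 29.8516 km/s.
Δv₁ = |v_t − v_c| = |29.8516 − 23.9223| = 5.929 km/s.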